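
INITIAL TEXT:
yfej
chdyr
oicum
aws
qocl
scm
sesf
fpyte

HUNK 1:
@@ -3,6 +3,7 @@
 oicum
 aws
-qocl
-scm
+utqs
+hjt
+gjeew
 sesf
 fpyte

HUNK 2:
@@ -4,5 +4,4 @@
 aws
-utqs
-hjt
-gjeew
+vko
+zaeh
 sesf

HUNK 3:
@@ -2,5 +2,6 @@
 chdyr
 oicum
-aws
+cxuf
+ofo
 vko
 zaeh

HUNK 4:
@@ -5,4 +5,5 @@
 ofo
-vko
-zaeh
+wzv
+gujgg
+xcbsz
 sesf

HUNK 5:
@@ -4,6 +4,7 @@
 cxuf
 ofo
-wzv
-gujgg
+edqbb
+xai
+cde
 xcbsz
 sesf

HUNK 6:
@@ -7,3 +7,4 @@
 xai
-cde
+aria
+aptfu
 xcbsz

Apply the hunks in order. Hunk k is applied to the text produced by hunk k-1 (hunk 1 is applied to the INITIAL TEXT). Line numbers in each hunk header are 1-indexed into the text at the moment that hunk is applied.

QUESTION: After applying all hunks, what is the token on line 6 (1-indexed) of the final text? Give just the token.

Answer: edqbb

Derivation:
Hunk 1: at line 3 remove [qocl,scm] add [utqs,hjt,gjeew] -> 9 lines: yfej chdyr oicum aws utqs hjt gjeew sesf fpyte
Hunk 2: at line 4 remove [utqs,hjt,gjeew] add [vko,zaeh] -> 8 lines: yfej chdyr oicum aws vko zaeh sesf fpyte
Hunk 3: at line 2 remove [aws] add [cxuf,ofo] -> 9 lines: yfej chdyr oicum cxuf ofo vko zaeh sesf fpyte
Hunk 4: at line 5 remove [vko,zaeh] add [wzv,gujgg,xcbsz] -> 10 lines: yfej chdyr oicum cxuf ofo wzv gujgg xcbsz sesf fpyte
Hunk 5: at line 4 remove [wzv,gujgg] add [edqbb,xai,cde] -> 11 lines: yfej chdyr oicum cxuf ofo edqbb xai cde xcbsz sesf fpyte
Hunk 6: at line 7 remove [cde] add [aria,aptfu] -> 12 lines: yfej chdyr oicum cxuf ofo edqbb xai aria aptfu xcbsz sesf fpyte
Final line 6: edqbb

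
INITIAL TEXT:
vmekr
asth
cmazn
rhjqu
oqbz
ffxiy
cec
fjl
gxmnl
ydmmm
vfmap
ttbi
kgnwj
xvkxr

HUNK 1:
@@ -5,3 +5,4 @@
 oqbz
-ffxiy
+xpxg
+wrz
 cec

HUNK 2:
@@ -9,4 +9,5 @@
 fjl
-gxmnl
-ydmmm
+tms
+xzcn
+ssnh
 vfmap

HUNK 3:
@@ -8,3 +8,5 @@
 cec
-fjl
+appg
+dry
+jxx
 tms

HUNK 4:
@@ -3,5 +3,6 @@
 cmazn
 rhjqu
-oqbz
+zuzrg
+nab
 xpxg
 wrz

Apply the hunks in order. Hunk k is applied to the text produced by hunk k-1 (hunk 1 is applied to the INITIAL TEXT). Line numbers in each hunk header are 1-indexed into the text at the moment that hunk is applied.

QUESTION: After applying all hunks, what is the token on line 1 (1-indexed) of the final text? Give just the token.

Hunk 1: at line 5 remove [ffxiy] add [xpxg,wrz] -> 15 lines: vmekr asth cmazn rhjqu oqbz xpxg wrz cec fjl gxmnl ydmmm vfmap ttbi kgnwj xvkxr
Hunk 2: at line 9 remove [gxmnl,ydmmm] add [tms,xzcn,ssnh] -> 16 lines: vmekr asth cmazn rhjqu oqbz xpxg wrz cec fjl tms xzcn ssnh vfmap ttbi kgnwj xvkxr
Hunk 3: at line 8 remove [fjl] add [appg,dry,jxx] -> 18 lines: vmekr asth cmazn rhjqu oqbz xpxg wrz cec appg dry jxx tms xzcn ssnh vfmap ttbi kgnwj xvkxr
Hunk 4: at line 3 remove [oqbz] add [zuzrg,nab] -> 19 lines: vmekr asth cmazn rhjqu zuzrg nab xpxg wrz cec appg dry jxx tms xzcn ssnh vfmap ttbi kgnwj xvkxr
Final line 1: vmekr

Answer: vmekr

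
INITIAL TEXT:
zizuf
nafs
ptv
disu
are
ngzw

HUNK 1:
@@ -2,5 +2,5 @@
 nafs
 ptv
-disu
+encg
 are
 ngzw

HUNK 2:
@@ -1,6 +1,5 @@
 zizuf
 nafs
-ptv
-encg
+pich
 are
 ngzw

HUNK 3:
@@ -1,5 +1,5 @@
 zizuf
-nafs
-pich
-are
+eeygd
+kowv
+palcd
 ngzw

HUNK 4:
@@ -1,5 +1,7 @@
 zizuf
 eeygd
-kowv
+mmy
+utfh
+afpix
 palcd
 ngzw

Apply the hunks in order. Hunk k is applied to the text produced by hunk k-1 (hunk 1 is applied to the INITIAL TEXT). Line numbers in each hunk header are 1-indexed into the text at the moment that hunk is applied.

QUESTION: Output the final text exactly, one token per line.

Answer: zizuf
eeygd
mmy
utfh
afpix
palcd
ngzw

Derivation:
Hunk 1: at line 2 remove [disu] add [encg] -> 6 lines: zizuf nafs ptv encg are ngzw
Hunk 2: at line 1 remove [ptv,encg] add [pich] -> 5 lines: zizuf nafs pich are ngzw
Hunk 3: at line 1 remove [nafs,pich,are] add [eeygd,kowv,palcd] -> 5 lines: zizuf eeygd kowv palcd ngzw
Hunk 4: at line 1 remove [kowv] add [mmy,utfh,afpix] -> 7 lines: zizuf eeygd mmy utfh afpix palcd ngzw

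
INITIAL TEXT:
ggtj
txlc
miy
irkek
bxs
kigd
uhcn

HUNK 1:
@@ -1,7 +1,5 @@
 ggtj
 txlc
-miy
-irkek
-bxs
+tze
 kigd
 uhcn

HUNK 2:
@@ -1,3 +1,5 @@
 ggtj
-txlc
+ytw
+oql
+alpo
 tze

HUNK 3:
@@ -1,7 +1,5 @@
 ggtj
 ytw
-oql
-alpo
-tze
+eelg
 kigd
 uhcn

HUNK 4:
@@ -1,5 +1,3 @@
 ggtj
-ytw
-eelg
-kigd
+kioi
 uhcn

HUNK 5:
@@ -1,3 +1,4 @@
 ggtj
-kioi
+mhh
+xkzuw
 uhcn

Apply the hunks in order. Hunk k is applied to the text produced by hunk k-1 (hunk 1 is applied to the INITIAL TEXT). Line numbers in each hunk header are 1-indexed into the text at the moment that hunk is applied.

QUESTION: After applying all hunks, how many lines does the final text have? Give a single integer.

Hunk 1: at line 1 remove [miy,irkek,bxs] add [tze] -> 5 lines: ggtj txlc tze kigd uhcn
Hunk 2: at line 1 remove [txlc] add [ytw,oql,alpo] -> 7 lines: ggtj ytw oql alpo tze kigd uhcn
Hunk 3: at line 1 remove [oql,alpo,tze] add [eelg] -> 5 lines: ggtj ytw eelg kigd uhcn
Hunk 4: at line 1 remove [ytw,eelg,kigd] add [kioi] -> 3 lines: ggtj kioi uhcn
Hunk 5: at line 1 remove [kioi] add [mhh,xkzuw] -> 4 lines: ggtj mhh xkzuw uhcn
Final line count: 4

Answer: 4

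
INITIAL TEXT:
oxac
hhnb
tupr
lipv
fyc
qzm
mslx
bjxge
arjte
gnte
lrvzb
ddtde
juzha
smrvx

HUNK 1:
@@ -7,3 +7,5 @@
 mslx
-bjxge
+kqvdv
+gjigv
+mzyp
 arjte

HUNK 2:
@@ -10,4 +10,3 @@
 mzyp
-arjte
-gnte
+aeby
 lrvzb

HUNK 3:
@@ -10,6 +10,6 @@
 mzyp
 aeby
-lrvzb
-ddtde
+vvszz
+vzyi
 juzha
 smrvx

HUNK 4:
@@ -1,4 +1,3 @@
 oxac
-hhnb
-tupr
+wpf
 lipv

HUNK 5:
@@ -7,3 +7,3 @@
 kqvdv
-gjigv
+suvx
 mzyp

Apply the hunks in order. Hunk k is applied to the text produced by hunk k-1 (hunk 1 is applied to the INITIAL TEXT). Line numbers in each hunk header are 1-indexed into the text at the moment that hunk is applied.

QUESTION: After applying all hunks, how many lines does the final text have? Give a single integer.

Hunk 1: at line 7 remove [bjxge] add [kqvdv,gjigv,mzyp] -> 16 lines: oxac hhnb tupr lipv fyc qzm mslx kqvdv gjigv mzyp arjte gnte lrvzb ddtde juzha smrvx
Hunk 2: at line 10 remove [arjte,gnte] add [aeby] -> 15 lines: oxac hhnb tupr lipv fyc qzm mslx kqvdv gjigv mzyp aeby lrvzb ddtde juzha smrvx
Hunk 3: at line 10 remove [lrvzb,ddtde] add [vvszz,vzyi] -> 15 lines: oxac hhnb tupr lipv fyc qzm mslx kqvdv gjigv mzyp aeby vvszz vzyi juzha smrvx
Hunk 4: at line 1 remove [hhnb,tupr] add [wpf] -> 14 lines: oxac wpf lipv fyc qzm mslx kqvdv gjigv mzyp aeby vvszz vzyi juzha smrvx
Hunk 5: at line 7 remove [gjigv] add [suvx] -> 14 lines: oxac wpf lipv fyc qzm mslx kqvdv suvx mzyp aeby vvszz vzyi juzha smrvx
Final line count: 14

Answer: 14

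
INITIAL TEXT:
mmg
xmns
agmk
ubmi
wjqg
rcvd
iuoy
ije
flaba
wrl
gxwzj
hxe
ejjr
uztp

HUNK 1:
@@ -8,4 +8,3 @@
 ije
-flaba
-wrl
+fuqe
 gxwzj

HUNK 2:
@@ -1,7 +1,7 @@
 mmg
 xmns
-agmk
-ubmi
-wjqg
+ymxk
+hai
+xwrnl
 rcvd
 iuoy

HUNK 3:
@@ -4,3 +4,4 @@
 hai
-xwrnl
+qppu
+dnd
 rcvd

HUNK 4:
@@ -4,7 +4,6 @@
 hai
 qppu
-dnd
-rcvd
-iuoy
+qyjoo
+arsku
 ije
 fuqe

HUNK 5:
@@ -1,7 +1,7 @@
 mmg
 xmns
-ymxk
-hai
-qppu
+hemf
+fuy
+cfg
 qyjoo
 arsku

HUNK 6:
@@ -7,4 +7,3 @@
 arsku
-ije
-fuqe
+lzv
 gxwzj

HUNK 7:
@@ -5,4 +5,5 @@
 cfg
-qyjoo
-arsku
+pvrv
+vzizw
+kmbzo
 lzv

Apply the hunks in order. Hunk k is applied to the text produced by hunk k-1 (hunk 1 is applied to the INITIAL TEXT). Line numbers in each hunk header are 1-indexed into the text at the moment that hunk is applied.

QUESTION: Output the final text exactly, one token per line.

Hunk 1: at line 8 remove [flaba,wrl] add [fuqe] -> 13 lines: mmg xmns agmk ubmi wjqg rcvd iuoy ije fuqe gxwzj hxe ejjr uztp
Hunk 2: at line 1 remove [agmk,ubmi,wjqg] add [ymxk,hai,xwrnl] -> 13 lines: mmg xmns ymxk hai xwrnl rcvd iuoy ije fuqe gxwzj hxe ejjr uztp
Hunk 3: at line 4 remove [xwrnl] add [qppu,dnd] -> 14 lines: mmg xmns ymxk hai qppu dnd rcvd iuoy ije fuqe gxwzj hxe ejjr uztp
Hunk 4: at line 4 remove [dnd,rcvd,iuoy] add [qyjoo,arsku] -> 13 lines: mmg xmns ymxk hai qppu qyjoo arsku ije fuqe gxwzj hxe ejjr uztp
Hunk 5: at line 1 remove [ymxk,hai,qppu] add [hemf,fuy,cfg] -> 13 lines: mmg xmns hemf fuy cfg qyjoo arsku ije fuqe gxwzj hxe ejjr uztp
Hunk 6: at line 7 remove [ije,fuqe] add [lzv] -> 12 lines: mmg xmns hemf fuy cfg qyjoo arsku lzv gxwzj hxe ejjr uztp
Hunk 7: at line 5 remove [qyjoo,arsku] add [pvrv,vzizw,kmbzo] -> 13 lines: mmg xmns hemf fuy cfg pvrv vzizw kmbzo lzv gxwzj hxe ejjr uztp

Answer: mmg
xmns
hemf
fuy
cfg
pvrv
vzizw
kmbzo
lzv
gxwzj
hxe
ejjr
uztp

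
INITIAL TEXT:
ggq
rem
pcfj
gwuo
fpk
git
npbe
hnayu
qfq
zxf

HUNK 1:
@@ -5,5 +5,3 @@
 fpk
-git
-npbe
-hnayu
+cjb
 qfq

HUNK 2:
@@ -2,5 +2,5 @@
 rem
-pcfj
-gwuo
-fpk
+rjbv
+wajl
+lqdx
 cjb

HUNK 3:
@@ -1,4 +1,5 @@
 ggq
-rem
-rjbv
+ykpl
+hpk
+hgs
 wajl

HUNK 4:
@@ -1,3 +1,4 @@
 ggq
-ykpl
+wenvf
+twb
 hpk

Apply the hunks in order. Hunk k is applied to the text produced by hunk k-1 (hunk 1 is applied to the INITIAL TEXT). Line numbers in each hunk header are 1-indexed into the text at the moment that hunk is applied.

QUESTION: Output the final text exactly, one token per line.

Hunk 1: at line 5 remove [git,npbe,hnayu] add [cjb] -> 8 lines: ggq rem pcfj gwuo fpk cjb qfq zxf
Hunk 2: at line 2 remove [pcfj,gwuo,fpk] add [rjbv,wajl,lqdx] -> 8 lines: ggq rem rjbv wajl lqdx cjb qfq zxf
Hunk 3: at line 1 remove [rem,rjbv] add [ykpl,hpk,hgs] -> 9 lines: ggq ykpl hpk hgs wajl lqdx cjb qfq zxf
Hunk 4: at line 1 remove [ykpl] add [wenvf,twb] -> 10 lines: ggq wenvf twb hpk hgs wajl lqdx cjb qfq zxf

Answer: ggq
wenvf
twb
hpk
hgs
wajl
lqdx
cjb
qfq
zxf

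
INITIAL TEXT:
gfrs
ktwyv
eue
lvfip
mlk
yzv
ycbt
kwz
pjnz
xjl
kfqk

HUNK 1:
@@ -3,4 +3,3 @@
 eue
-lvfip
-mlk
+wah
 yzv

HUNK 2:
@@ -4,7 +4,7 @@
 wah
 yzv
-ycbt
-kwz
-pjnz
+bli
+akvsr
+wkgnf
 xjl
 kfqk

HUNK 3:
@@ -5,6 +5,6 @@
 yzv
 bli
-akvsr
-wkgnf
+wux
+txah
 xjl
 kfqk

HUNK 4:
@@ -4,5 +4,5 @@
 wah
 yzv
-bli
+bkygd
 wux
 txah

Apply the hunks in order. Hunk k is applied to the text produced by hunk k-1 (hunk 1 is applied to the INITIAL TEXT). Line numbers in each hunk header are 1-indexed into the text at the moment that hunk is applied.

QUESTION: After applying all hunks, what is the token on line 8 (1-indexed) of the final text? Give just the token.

Answer: txah

Derivation:
Hunk 1: at line 3 remove [lvfip,mlk] add [wah] -> 10 lines: gfrs ktwyv eue wah yzv ycbt kwz pjnz xjl kfqk
Hunk 2: at line 4 remove [ycbt,kwz,pjnz] add [bli,akvsr,wkgnf] -> 10 lines: gfrs ktwyv eue wah yzv bli akvsr wkgnf xjl kfqk
Hunk 3: at line 5 remove [akvsr,wkgnf] add [wux,txah] -> 10 lines: gfrs ktwyv eue wah yzv bli wux txah xjl kfqk
Hunk 4: at line 4 remove [bli] add [bkygd] -> 10 lines: gfrs ktwyv eue wah yzv bkygd wux txah xjl kfqk
Final line 8: txah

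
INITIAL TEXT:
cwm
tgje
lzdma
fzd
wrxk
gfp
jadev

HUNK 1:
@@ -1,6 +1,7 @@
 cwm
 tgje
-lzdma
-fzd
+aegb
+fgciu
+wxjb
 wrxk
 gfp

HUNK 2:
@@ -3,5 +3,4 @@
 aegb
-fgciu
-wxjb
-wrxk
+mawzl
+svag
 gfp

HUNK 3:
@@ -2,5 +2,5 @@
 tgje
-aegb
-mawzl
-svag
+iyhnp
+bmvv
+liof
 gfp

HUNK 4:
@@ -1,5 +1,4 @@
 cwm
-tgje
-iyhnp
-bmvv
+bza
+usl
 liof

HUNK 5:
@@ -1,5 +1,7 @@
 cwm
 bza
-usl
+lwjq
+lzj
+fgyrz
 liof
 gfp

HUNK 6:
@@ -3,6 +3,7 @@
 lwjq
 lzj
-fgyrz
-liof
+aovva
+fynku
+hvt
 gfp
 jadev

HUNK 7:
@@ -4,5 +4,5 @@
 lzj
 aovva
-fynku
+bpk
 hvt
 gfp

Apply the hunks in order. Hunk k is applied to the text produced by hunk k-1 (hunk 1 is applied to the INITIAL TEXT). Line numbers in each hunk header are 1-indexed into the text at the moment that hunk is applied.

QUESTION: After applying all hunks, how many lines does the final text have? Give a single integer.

Hunk 1: at line 1 remove [lzdma,fzd] add [aegb,fgciu,wxjb] -> 8 lines: cwm tgje aegb fgciu wxjb wrxk gfp jadev
Hunk 2: at line 3 remove [fgciu,wxjb,wrxk] add [mawzl,svag] -> 7 lines: cwm tgje aegb mawzl svag gfp jadev
Hunk 3: at line 2 remove [aegb,mawzl,svag] add [iyhnp,bmvv,liof] -> 7 lines: cwm tgje iyhnp bmvv liof gfp jadev
Hunk 4: at line 1 remove [tgje,iyhnp,bmvv] add [bza,usl] -> 6 lines: cwm bza usl liof gfp jadev
Hunk 5: at line 1 remove [usl] add [lwjq,lzj,fgyrz] -> 8 lines: cwm bza lwjq lzj fgyrz liof gfp jadev
Hunk 6: at line 3 remove [fgyrz,liof] add [aovva,fynku,hvt] -> 9 lines: cwm bza lwjq lzj aovva fynku hvt gfp jadev
Hunk 7: at line 4 remove [fynku] add [bpk] -> 9 lines: cwm bza lwjq lzj aovva bpk hvt gfp jadev
Final line count: 9

Answer: 9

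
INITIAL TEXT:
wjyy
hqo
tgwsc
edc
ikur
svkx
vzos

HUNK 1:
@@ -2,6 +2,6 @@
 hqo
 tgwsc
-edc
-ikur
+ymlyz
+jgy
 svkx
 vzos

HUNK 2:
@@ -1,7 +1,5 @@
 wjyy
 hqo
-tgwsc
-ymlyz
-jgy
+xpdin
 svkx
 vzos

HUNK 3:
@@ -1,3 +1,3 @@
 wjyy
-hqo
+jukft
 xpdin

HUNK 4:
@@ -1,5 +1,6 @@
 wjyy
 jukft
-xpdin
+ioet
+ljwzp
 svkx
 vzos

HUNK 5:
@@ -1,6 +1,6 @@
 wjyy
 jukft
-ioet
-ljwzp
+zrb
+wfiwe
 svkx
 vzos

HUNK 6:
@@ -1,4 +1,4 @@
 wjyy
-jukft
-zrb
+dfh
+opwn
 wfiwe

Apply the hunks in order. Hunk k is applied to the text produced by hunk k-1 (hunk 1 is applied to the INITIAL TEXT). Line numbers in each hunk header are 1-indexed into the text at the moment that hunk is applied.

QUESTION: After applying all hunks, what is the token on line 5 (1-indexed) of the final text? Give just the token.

Hunk 1: at line 2 remove [edc,ikur] add [ymlyz,jgy] -> 7 lines: wjyy hqo tgwsc ymlyz jgy svkx vzos
Hunk 2: at line 1 remove [tgwsc,ymlyz,jgy] add [xpdin] -> 5 lines: wjyy hqo xpdin svkx vzos
Hunk 3: at line 1 remove [hqo] add [jukft] -> 5 lines: wjyy jukft xpdin svkx vzos
Hunk 4: at line 1 remove [xpdin] add [ioet,ljwzp] -> 6 lines: wjyy jukft ioet ljwzp svkx vzos
Hunk 5: at line 1 remove [ioet,ljwzp] add [zrb,wfiwe] -> 6 lines: wjyy jukft zrb wfiwe svkx vzos
Hunk 6: at line 1 remove [jukft,zrb] add [dfh,opwn] -> 6 lines: wjyy dfh opwn wfiwe svkx vzos
Final line 5: svkx

Answer: svkx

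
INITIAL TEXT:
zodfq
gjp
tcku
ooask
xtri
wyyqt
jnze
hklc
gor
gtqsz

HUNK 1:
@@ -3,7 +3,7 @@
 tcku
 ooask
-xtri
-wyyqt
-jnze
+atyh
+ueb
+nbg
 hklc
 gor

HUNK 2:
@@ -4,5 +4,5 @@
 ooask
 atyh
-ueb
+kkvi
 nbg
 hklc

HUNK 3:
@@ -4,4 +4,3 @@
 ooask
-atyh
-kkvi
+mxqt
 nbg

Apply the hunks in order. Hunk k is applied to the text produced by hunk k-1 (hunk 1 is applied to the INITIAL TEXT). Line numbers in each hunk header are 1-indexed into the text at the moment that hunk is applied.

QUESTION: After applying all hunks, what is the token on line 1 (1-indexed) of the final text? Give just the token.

Hunk 1: at line 3 remove [xtri,wyyqt,jnze] add [atyh,ueb,nbg] -> 10 lines: zodfq gjp tcku ooask atyh ueb nbg hklc gor gtqsz
Hunk 2: at line 4 remove [ueb] add [kkvi] -> 10 lines: zodfq gjp tcku ooask atyh kkvi nbg hklc gor gtqsz
Hunk 3: at line 4 remove [atyh,kkvi] add [mxqt] -> 9 lines: zodfq gjp tcku ooask mxqt nbg hklc gor gtqsz
Final line 1: zodfq

Answer: zodfq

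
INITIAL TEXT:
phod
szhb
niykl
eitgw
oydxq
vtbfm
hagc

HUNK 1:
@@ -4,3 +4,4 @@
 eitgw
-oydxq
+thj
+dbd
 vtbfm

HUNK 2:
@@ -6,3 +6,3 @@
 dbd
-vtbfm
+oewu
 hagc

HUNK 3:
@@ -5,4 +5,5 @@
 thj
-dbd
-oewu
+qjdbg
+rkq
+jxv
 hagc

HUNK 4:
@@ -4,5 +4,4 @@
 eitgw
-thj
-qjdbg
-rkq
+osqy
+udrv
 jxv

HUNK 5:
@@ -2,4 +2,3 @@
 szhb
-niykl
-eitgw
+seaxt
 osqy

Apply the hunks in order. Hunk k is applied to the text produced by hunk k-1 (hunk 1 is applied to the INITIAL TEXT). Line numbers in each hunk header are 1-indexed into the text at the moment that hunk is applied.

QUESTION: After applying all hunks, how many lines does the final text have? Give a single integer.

Hunk 1: at line 4 remove [oydxq] add [thj,dbd] -> 8 lines: phod szhb niykl eitgw thj dbd vtbfm hagc
Hunk 2: at line 6 remove [vtbfm] add [oewu] -> 8 lines: phod szhb niykl eitgw thj dbd oewu hagc
Hunk 3: at line 5 remove [dbd,oewu] add [qjdbg,rkq,jxv] -> 9 lines: phod szhb niykl eitgw thj qjdbg rkq jxv hagc
Hunk 4: at line 4 remove [thj,qjdbg,rkq] add [osqy,udrv] -> 8 lines: phod szhb niykl eitgw osqy udrv jxv hagc
Hunk 5: at line 2 remove [niykl,eitgw] add [seaxt] -> 7 lines: phod szhb seaxt osqy udrv jxv hagc
Final line count: 7

Answer: 7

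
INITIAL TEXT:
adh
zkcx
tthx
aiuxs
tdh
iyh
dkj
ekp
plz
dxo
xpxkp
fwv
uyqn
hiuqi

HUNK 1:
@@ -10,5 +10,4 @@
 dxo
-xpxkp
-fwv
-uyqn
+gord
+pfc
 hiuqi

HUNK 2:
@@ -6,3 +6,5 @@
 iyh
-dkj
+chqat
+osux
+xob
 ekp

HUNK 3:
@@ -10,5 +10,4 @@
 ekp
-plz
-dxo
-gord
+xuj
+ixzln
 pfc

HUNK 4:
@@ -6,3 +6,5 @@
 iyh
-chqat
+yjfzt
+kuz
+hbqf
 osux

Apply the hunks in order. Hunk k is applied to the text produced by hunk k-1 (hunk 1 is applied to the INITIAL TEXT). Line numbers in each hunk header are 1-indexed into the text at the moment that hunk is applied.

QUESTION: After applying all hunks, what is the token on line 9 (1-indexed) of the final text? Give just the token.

Hunk 1: at line 10 remove [xpxkp,fwv,uyqn] add [gord,pfc] -> 13 lines: adh zkcx tthx aiuxs tdh iyh dkj ekp plz dxo gord pfc hiuqi
Hunk 2: at line 6 remove [dkj] add [chqat,osux,xob] -> 15 lines: adh zkcx tthx aiuxs tdh iyh chqat osux xob ekp plz dxo gord pfc hiuqi
Hunk 3: at line 10 remove [plz,dxo,gord] add [xuj,ixzln] -> 14 lines: adh zkcx tthx aiuxs tdh iyh chqat osux xob ekp xuj ixzln pfc hiuqi
Hunk 4: at line 6 remove [chqat] add [yjfzt,kuz,hbqf] -> 16 lines: adh zkcx tthx aiuxs tdh iyh yjfzt kuz hbqf osux xob ekp xuj ixzln pfc hiuqi
Final line 9: hbqf

Answer: hbqf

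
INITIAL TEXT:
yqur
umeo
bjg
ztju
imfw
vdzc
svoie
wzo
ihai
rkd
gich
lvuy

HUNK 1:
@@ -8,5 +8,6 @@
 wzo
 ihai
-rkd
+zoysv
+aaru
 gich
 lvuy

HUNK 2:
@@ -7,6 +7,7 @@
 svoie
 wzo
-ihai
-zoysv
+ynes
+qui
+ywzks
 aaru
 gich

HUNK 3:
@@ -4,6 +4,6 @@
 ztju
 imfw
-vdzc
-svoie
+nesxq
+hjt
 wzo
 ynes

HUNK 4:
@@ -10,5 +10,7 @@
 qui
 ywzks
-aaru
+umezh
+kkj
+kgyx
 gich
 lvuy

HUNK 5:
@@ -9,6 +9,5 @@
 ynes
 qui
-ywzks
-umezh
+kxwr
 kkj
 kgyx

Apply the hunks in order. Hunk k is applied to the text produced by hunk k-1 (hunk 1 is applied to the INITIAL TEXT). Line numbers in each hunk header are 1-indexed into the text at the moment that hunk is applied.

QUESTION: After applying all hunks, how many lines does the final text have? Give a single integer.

Hunk 1: at line 8 remove [rkd] add [zoysv,aaru] -> 13 lines: yqur umeo bjg ztju imfw vdzc svoie wzo ihai zoysv aaru gich lvuy
Hunk 2: at line 7 remove [ihai,zoysv] add [ynes,qui,ywzks] -> 14 lines: yqur umeo bjg ztju imfw vdzc svoie wzo ynes qui ywzks aaru gich lvuy
Hunk 3: at line 4 remove [vdzc,svoie] add [nesxq,hjt] -> 14 lines: yqur umeo bjg ztju imfw nesxq hjt wzo ynes qui ywzks aaru gich lvuy
Hunk 4: at line 10 remove [aaru] add [umezh,kkj,kgyx] -> 16 lines: yqur umeo bjg ztju imfw nesxq hjt wzo ynes qui ywzks umezh kkj kgyx gich lvuy
Hunk 5: at line 9 remove [ywzks,umezh] add [kxwr] -> 15 lines: yqur umeo bjg ztju imfw nesxq hjt wzo ynes qui kxwr kkj kgyx gich lvuy
Final line count: 15

Answer: 15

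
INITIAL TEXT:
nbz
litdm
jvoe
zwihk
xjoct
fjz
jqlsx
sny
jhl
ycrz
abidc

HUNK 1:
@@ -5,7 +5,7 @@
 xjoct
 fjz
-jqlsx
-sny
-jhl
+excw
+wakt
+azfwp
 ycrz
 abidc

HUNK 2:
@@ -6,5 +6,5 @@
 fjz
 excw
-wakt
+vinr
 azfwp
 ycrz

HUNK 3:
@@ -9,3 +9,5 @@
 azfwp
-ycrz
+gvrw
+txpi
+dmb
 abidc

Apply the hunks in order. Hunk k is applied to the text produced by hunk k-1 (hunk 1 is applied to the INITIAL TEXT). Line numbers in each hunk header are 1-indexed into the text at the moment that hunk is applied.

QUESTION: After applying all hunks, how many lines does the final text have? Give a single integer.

Hunk 1: at line 5 remove [jqlsx,sny,jhl] add [excw,wakt,azfwp] -> 11 lines: nbz litdm jvoe zwihk xjoct fjz excw wakt azfwp ycrz abidc
Hunk 2: at line 6 remove [wakt] add [vinr] -> 11 lines: nbz litdm jvoe zwihk xjoct fjz excw vinr azfwp ycrz abidc
Hunk 3: at line 9 remove [ycrz] add [gvrw,txpi,dmb] -> 13 lines: nbz litdm jvoe zwihk xjoct fjz excw vinr azfwp gvrw txpi dmb abidc
Final line count: 13

Answer: 13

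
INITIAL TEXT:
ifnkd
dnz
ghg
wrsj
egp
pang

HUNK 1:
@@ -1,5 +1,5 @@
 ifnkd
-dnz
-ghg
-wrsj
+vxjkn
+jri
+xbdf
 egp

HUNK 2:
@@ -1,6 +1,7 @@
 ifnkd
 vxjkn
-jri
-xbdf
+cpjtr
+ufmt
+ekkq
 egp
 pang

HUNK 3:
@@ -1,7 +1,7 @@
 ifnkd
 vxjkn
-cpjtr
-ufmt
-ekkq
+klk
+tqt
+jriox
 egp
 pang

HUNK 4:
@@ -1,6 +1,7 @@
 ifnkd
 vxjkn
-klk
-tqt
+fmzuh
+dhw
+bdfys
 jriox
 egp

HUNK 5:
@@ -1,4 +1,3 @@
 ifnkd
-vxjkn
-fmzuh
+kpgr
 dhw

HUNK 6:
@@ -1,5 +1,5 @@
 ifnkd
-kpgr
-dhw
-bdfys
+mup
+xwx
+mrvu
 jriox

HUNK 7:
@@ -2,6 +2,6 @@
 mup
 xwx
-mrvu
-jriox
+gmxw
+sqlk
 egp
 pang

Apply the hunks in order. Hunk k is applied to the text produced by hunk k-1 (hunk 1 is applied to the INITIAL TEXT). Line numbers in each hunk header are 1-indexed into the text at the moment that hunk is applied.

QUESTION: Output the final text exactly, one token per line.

Answer: ifnkd
mup
xwx
gmxw
sqlk
egp
pang

Derivation:
Hunk 1: at line 1 remove [dnz,ghg,wrsj] add [vxjkn,jri,xbdf] -> 6 lines: ifnkd vxjkn jri xbdf egp pang
Hunk 2: at line 1 remove [jri,xbdf] add [cpjtr,ufmt,ekkq] -> 7 lines: ifnkd vxjkn cpjtr ufmt ekkq egp pang
Hunk 3: at line 1 remove [cpjtr,ufmt,ekkq] add [klk,tqt,jriox] -> 7 lines: ifnkd vxjkn klk tqt jriox egp pang
Hunk 4: at line 1 remove [klk,tqt] add [fmzuh,dhw,bdfys] -> 8 lines: ifnkd vxjkn fmzuh dhw bdfys jriox egp pang
Hunk 5: at line 1 remove [vxjkn,fmzuh] add [kpgr] -> 7 lines: ifnkd kpgr dhw bdfys jriox egp pang
Hunk 6: at line 1 remove [kpgr,dhw,bdfys] add [mup,xwx,mrvu] -> 7 lines: ifnkd mup xwx mrvu jriox egp pang
Hunk 7: at line 2 remove [mrvu,jriox] add [gmxw,sqlk] -> 7 lines: ifnkd mup xwx gmxw sqlk egp pang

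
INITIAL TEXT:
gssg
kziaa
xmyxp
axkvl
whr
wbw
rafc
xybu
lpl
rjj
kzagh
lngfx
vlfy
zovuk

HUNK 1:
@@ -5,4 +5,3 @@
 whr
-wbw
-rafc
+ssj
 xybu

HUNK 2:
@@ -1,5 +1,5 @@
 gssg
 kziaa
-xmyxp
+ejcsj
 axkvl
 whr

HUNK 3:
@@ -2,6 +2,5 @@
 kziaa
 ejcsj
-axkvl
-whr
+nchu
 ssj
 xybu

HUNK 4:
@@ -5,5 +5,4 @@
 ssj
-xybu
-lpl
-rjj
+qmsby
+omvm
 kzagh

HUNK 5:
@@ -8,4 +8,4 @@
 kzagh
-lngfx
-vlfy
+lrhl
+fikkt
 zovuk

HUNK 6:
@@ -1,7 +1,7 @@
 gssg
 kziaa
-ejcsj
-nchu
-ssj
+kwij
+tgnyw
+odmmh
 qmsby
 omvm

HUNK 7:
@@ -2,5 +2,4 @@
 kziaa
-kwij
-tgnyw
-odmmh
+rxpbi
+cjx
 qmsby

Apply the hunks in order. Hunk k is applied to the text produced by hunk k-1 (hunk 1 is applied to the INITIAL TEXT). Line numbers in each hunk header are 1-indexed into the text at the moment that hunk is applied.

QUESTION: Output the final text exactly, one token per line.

Hunk 1: at line 5 remove [wbw,rafc] add [ssj] -> 13 lines: gssg kziaa xmyxp axkvl whr ssj xybu lpl rjj kzagh lngfx vlfy zovuk
Hunk 2: at line 1 remove [xmyxp] add [ejcsj] -> 13 lines: gssg kziaa ejcsj axkvl whr ssj xybu lpl rjj kzagh lngfx vlfy zovuk
Hunk 3: at line 2 remove [axkvl,whr] add [nchu] -> 12 lines: gssg kziaa ejcsj nchu ssj xybu lpl rjj kzagh lngfx vlfy zovuk
Hunk 4: at line 5 remove [xybu,lpl,rjj] add [qmsby,omvm] -> 11 lines: gssg kziaa ejcsj nchu ssj qmsby omvm kzagh lngfx vlfy zovuk
Hunk 5: at line 8 remove [lngfx,vlfy] add [lrhl,fikkt] -> 11 lines: gssg kziaa ejcsj nchu ssj qmsby omvm kzagh lrhl fikkt zovuk
Hunk 6: at line 1 remove [ejcsj,nchu,ssj] add [kwij,tgnyw,odmmh] -> 11 lines: gssg kziaa kwij tgnyw odmmh qmsby omvm kzagh lrhl fikkt zovuk
Hunk 7: at line 2 remove [kwij,tgnyw,odmmh] add [rxpbi,cjx] -> 10 lines: gssg kziaa rxpbi cjx qmsby omvm kzagh lrhl fikkt zovuk

Answer: gssg
kziaa
rxpbi
cjx
qmsby
omvm
kzagh
lrhl
fikkt
zovuk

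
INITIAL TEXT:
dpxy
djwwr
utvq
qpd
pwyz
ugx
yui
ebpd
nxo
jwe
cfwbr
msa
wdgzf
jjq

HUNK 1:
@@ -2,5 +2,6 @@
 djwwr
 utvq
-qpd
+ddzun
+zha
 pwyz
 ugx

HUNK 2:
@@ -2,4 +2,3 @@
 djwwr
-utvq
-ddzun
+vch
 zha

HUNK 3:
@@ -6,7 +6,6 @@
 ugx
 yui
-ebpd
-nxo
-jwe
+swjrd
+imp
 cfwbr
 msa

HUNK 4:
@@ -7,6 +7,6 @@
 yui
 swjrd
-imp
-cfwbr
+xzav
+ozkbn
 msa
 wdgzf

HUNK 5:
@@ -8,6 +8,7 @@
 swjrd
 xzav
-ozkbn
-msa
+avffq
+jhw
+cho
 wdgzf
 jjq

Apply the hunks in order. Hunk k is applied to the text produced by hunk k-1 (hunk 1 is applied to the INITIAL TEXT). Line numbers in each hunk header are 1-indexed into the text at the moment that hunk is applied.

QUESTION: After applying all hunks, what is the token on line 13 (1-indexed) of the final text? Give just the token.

Hunk 1: at line 2 remove [qpd] add [ddzun,zha] -> 15 lines: dpxy djwwr utvq ddzun zha pwyz ugx yui ebpd nxo jwe cfwbr msa wdgzf jjq
Hunk 2: at line 2 remove [utvq,ddzun] add [vch] -> 14 lines: dpxy djwwr vch zha pwyz ugx yui ebpd nxo jwe cfwbr msa wdgzf jjq
Hunk 3: at line 6 remove [ebpd,nxo,jwe] add [swjrd,imp] -> 13 lines: dpxy djwwr vch zha pwyz ugx yui swjrd imp cfwbr msa wdgzf jjq
Hunk 4: at line 7 remove [imp,cfwbr] add [xzav,ozkbn] -> 13 lines: dpxy djwwr vch zha pwyz ugx yui swjrd xzav ozkbn msa wdgzf jjq
Hunk 5: at line 8 remove [ozkbn,msa] add [avffq,jhw,cho] -> 14 lines: dpxy djwwr vch zha pwyz ugx yui swjrd xzav avffq jhw cho wdgzf jjq
Final line 13: wdgzf

Answer: wdgzf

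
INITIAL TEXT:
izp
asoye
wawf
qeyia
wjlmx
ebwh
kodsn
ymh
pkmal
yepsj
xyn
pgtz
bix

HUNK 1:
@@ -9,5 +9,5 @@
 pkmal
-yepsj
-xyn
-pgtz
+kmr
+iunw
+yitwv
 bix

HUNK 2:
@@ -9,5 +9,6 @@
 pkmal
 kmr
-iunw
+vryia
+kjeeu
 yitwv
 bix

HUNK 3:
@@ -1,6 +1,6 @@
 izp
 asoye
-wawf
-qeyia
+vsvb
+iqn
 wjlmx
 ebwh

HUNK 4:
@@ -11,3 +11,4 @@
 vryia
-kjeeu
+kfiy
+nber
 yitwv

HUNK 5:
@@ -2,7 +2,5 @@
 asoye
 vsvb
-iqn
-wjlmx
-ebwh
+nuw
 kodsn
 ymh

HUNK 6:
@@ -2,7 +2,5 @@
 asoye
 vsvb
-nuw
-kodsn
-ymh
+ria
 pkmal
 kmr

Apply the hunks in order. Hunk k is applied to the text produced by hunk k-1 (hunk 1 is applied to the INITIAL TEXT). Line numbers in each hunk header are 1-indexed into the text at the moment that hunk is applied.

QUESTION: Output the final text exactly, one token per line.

Answer: izp
asoye
vsvb
ria
pkmal
kmr
vryia
kfiy
nber
yitwv
bix

Derivation:
Hunk 1: at line 9 remove [yepsj,xyn,pgtz] add [kmr,iunw,yitwv] -> 13 lines: izp asoye wawf qeyia wjlmx ebwh kodsn ymh pkmal kmr iunw yitwv bix
Hunk 2: at line 9 remove [iunw] add [vryia,kjeeu] -> 14 lines: izp asoye wawf qeyia wjlmx ebwh kodsn ymh pkmal kmr vryia kjeeu yitwv bix
Hunk 3: at line 1 remove [wawf,qeyia] add [vsvb,iqn] -> 14 lines: izp asoye vsvb iqn wjlmx ebwh kodsn ymh pkmal kmr vryia kjeeu yitwv bix
Hunk 4: at line 11 remove [kjeeu] add [kfiy,nber] -> 15 lines: izp asoye vsvb iqn wjlmx ebwh kodsn ymh pkmal kmr vryia kfiy nber yitwv bix
Hunk 5: at line 2 remove [iqn,wjlmx,ebwh] add [nuw] -> 13 lines: izp asoye vsvb nuw kodsn ymh pkmal kmr vryia kfiy nber yitwv bix
Hunk 6: at line 2 remove [nuw,kodsn,ymh] add [ria] -> 11 lines: izp asoye vsvb ria pkmal kmr vryia kfiy nber yitwv bix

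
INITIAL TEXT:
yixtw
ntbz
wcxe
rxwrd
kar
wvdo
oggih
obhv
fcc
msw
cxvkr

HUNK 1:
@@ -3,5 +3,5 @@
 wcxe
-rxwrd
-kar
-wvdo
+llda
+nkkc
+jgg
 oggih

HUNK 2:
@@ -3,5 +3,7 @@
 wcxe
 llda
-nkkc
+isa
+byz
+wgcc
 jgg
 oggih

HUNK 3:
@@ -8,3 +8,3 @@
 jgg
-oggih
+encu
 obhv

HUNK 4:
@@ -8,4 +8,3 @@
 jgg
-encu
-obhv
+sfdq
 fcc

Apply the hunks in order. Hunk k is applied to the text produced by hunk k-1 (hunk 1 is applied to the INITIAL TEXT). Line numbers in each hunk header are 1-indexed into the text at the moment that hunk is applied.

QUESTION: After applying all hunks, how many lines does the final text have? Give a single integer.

Answer: 12

Derivation:
Hunk 1: at line 3 remove [rxwrd,kar,wvdo] add [llda,nkkc,jgg] -> 11 lines: yixtw ntbz wcxe llda nkkc jgg oggih obhv fcc msw cxvkr
Hunk 2: at line 3 remove [nkkc] add [isa,byz,wgcc] -> 13 lines: yixtw ntbz wcxe llda isa byz wgcc jgg oggih obhv fcc msw cxvkr
Hunk 3: at line 8 remove [oggih] add [encu] -> 13 lines: yixtw ntbz wcxe llda isa byz wgcc jgg encu obhv fcc msw cxvkr
Hunk 4: at line 8 remove [encu,obhv] add [sfdq] -> 12 lines: yixtw ntbz wcxe llda isa byz wgcc jgg sfdq fcc msw cxvkr
Final line count: 12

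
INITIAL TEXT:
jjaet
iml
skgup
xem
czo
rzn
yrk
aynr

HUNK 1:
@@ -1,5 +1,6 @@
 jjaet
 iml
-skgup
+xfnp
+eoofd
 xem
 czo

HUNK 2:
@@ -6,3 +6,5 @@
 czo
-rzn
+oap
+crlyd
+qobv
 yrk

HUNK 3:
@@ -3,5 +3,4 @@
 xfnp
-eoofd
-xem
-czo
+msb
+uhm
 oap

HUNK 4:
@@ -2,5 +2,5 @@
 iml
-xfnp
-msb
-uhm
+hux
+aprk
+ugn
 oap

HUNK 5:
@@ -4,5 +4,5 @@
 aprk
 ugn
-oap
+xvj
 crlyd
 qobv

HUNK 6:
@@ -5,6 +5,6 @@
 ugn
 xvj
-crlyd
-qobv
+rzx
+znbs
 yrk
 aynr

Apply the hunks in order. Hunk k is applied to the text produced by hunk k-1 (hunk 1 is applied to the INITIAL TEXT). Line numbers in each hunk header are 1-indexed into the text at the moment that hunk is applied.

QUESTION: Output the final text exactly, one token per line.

Answer: jjaet
iml
hux
aprk
ugn
xvj
rzx
znbs
yrk
aynr

Derivation:
Hunk 1: at line 1 remove [skgup] add [xfnp,eoofd] -> 9 lines: jjaet iml xfnp eoofd xem czo rzn yrk aynr
Hunk 2: at line 6 remove [rzn] add [oap,crlyd,qobv] -> 11 lines: jjaet iml xfnp eoofd xem czo oap crlyd qobv yrk aynr
Hunk 3: at line 3 remove [eoofd,xem,czo] add [msb,uhm] -> 10 lines: jjaet iml xfnp msb uhm oap crlyd qobv yrk aynr
Hunk 4: at line 2 remove [xfnp,msb,uhm] add [hux,aprk,ugn] -> 10 lines: jjaet iml hux aprk ugn oap crlyd qobv yrk aynr
Hunk 5: at line 4 remove [oap] add [xvj] -> 10 lines: jjaet iml hux aprk ugn xvj crlyd qobv yrk aynr
Hunk 6: at line 5 remove [crlyd,qobv] add [rzx,znbs] -> 10 lines: jjaet iml hux aprk ugn xvj rzx znbs yrk aynr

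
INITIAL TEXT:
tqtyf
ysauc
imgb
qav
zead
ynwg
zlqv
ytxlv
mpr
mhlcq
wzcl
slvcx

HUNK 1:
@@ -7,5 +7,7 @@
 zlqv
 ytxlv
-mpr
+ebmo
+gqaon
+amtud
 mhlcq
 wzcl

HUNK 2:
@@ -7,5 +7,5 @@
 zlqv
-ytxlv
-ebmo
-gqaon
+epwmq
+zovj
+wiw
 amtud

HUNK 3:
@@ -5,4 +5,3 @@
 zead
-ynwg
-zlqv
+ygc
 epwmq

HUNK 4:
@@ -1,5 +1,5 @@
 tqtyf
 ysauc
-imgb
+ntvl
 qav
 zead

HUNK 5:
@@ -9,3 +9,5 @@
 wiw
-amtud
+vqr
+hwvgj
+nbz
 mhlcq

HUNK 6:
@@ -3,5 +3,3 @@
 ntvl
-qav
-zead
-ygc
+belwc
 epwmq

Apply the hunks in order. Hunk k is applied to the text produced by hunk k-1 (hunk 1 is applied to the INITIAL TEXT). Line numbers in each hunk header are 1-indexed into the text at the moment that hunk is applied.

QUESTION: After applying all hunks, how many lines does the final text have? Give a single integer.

Hunk 1: at line 7 remove [mpr] add [ebmo,gqaon,amtud] -> 14 lines: tqtyf ysauc imgb qav zead ynwg zlqv ytxlv ebmo gqaon amtud mhlcq wzcl slvcx
Hunk 2: at line 7 remove [ytxlv,ebmo,gqaon] add [epwmq,zovj,wiw] -> 14 lines: tqtyf ysauc imgb qav zead ynwg zlqv epwmq zovj wiw amtud mhlcq wzcl slvcx
Hunk 3: at line 5 remove [ynwg,zlqv] add [ygc] -> 13 lines: tqtyf ysauc imgb qav zead ygc epwmq zovj wiw amtud mhlcq wzcl slvcx
Hunk 4: at line 1 remove [imgb] add [ntvl] -> 13 lines: tqtyf ysauc ntvl qav zead ygc epwmq zovj wiw amtud mhlcq wzcl slvcx
Hunk 5: at line 9 remove [amtud] add [vqr,hwvgj,nbz] -> 15 lines: tqtyf ysauc ntvl qav zead ygc epwmq zovj wiw vqr hwvgj nbz mhlcq wzcl slvcx
Hunk 6: at line 3 remove [qav,zead,ygc] add [belwc] -> 13 lines: tqtyf ysauc ntvl belwc epwmq zovj wiw vqr hwvgj nbz mhlcq wzcl slvcx
Final line count: 13

Answer: 13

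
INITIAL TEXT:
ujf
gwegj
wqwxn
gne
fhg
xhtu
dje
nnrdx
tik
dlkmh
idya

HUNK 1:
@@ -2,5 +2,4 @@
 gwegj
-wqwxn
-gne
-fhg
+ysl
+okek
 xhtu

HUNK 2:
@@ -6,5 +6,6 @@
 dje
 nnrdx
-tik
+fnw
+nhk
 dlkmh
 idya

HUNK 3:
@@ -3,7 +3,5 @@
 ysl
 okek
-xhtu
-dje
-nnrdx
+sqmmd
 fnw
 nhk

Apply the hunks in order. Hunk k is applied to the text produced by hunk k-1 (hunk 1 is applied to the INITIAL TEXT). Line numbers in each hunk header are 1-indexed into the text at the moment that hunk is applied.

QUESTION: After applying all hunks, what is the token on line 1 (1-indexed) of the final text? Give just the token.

Answer: ujf

Derivation:
Hunk 1: at line 2 remove [wqwxn,gne,fhg] add [ysl,okek] -> 10 lines: ujf gwegj ysl okek xhtu dje nnrdx tik dlkmh idya
Hunk 2: at line 6 remove [tik] add [fnw,nhk] -> 11 lines: ujf gwegj ysl okek xhtu dje nnrdx fnw nhk dlkmh idya
Hunk 3: at line 3 remove [xhtu,dje,nnrdx] add [sqmmd] -> 9 lines: ujf gwegj ysl okek sqmmd fnw nhk dlkmh idya
Final line 1: ujf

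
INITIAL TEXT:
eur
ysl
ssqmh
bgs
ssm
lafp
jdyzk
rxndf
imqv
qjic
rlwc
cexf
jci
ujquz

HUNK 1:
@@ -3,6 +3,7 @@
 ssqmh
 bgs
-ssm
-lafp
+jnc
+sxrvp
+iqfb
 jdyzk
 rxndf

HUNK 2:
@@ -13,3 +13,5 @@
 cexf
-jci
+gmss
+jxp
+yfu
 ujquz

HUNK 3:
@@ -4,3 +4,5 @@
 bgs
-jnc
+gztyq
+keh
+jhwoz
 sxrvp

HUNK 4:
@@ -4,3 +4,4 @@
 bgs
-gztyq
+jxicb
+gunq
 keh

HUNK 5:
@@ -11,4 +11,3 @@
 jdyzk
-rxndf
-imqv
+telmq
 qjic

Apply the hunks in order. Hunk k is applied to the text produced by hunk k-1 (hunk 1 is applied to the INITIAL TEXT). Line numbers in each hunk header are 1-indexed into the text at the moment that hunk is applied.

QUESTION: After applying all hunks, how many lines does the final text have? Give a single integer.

Answer: 19

Derivation:
Hunk 1: at line 3 remove [ssm,lafp] add [jnc,sxrvp,iqfb] -> 15 lines: eur ysl ssqmh bgs jnc sxrvp iqfb jdyzk rxndf imqv qjic rlwc cexf jci ujquz
Hunk 2: at line 13 remove [jci] add [gmss,jxp,yfu] -> 17 lines: eur ysl ssqmh bgs jnc sxrvp iqfb jdyzk rxndf imqv qjic rlwc cexf gmss jxp yfu ujquz
Hunk 3: at line 4 remove [jnc] add [gztyq,keh,jhwoz] -> 19 lines: eur ysl ssqmh bgs gztyq keh jhwoz sxrvp iqfb jdyzk rxndf imqv qjic rlwc cexf gmss jxp yfu ujquz
Hunk 4: at line 4 remove [gztyq] add [jxicb,gunq] -> 20 lines: eur ysl ssqmh bgs jxicb gunq keh jhwoz sxrvp iqfb jdyzk rxndf imqv qjic rlwc cexf gmss jxp yfu ujquz
Hunk 5: at line 11 remove [rxndf,imqv] add [telmq] -> 19 lines: eur ysl ssqmh bgs jxicb gunq keh jhwoz sxrvp iqfb jdyzk telmq qjic rlwc cexf gmss jxp yfu ujquz
Final line count: 19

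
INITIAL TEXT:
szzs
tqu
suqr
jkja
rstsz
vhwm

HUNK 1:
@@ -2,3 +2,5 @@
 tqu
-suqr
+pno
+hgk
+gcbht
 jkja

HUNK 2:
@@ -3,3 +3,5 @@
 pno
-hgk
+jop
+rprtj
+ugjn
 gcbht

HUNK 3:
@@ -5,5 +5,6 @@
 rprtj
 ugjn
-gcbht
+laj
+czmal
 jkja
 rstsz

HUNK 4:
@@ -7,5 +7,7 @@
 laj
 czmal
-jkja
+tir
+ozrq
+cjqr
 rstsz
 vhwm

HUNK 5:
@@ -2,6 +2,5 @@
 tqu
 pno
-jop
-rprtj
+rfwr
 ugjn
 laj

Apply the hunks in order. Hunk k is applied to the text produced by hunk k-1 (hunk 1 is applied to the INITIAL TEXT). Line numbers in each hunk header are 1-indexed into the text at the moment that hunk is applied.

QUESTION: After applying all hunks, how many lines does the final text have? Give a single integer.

Hunk 1: at line 2 remove [suqr] add [pno,hgk,gcbht] -> 8 lines: szzs tqu pno hgk gcbht jkja rstsz vhwm
Hunk 2: at line 3 remove [hgk] add [jop,rprtj,ugjn] -> 10 lines: szzs tqu pno jop rprtj ugjn gcbht jkja rstsz vhwm
Hunk 3: at line 5 remove [gcbht] add [laj,czmal] -> 11 lines: szzs tqu pno jop rprtj ugjn laj czmal jkja rstsz vhwm
Hunk 4: at line 7 remove [jkja] add [tir,ozrq,cjqr] -> 13 lines: szzs tqu pno jop rprtj ugjn laj czmal tir ozrq cjqr rstsz vhwm
Hunk 5: at line 2 remove [jop,rprtj] add [rfwr] -> 12 lines: szzs tqu pno rfwr ugjn laj czmal tir ozrq cjqr rstsz vhwm
Final line count: 12

Answer: 12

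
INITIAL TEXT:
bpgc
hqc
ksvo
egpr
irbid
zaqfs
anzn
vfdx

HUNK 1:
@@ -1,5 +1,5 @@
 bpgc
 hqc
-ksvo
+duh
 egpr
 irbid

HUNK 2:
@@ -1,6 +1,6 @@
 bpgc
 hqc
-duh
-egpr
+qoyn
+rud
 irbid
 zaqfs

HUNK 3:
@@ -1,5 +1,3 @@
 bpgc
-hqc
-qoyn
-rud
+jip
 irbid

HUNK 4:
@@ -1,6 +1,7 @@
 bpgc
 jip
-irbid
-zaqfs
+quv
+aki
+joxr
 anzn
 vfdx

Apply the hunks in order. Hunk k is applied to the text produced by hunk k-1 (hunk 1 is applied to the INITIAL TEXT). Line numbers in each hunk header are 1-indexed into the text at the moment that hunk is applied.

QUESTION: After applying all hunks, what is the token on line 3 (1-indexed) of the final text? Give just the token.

Answer: quv

Derivation:
Hunk 1: at line 1 remove [ksvo] add [duh] -> 8 lines: bpgc hqc duh egpr irbid zaqfs anzn vfdx
Hunk 2: at line 1 remove [duh,egpr] add [qoyn,rud] -> 8 lines: bpgc hqc qoyn rud irbid zaqfs anzn vfdx
Hunk 3: at line 1 remove [hqc,qoyn,rud] add [jip] -> 6 lines: bpgc jip irbid zaqfs anzn vfdx
Hunk 4: at line 1 remove [irbid,zaqfs] add [quv,aki,joxr] -> 7 lines: bpgc jip quv aki joxr anzn vfdx
Final line 3: quv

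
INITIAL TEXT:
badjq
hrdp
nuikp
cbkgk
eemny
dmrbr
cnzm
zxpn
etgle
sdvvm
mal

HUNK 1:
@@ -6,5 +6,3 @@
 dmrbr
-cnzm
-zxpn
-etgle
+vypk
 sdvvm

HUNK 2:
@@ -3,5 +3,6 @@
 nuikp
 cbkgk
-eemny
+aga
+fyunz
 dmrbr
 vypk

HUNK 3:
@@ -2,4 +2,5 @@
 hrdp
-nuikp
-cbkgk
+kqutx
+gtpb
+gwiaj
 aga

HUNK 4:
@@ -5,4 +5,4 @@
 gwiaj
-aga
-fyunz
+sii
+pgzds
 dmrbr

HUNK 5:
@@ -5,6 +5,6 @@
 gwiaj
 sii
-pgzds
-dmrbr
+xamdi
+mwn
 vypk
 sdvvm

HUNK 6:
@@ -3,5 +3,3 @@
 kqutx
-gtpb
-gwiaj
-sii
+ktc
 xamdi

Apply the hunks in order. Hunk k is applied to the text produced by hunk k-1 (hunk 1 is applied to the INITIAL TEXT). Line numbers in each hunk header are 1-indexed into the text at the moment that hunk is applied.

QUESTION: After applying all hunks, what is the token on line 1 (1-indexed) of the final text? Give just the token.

Answer: badjq

Derivation:
Hunk 1: at line 6 remove [cnzm,zxpn,etgle] add [vypk] -> 9 lines: badjq hrdp nuikp cbkgk eemny dmrbr vypk sdvvm mal
Hunk 2: at line 3 remove [eemny] add [aga,fyunz] -> 10 lines: badjq hrdp nuikp cbkgk aga fyunz dmrbr vypk sdvvm mal
Hunk 3: at line 2 remove [nuikp,cbkgk] add [kqutx,gtpb,gwiaj] -> 11 lines: badjq hrdp kqutx gtpb gwiaj aga fyunz dmrbr vypk sdvvm mal
Hunk 4: at line 5 remove [aga,fyunz] add [sii,pgzds] -> 11 lines: badjq hrdp kqutx gtpb gwiaj sii pgzds dmrbr vypk sdvvm mal
Hunk 5: at line 5 remove [pgzds,dmrbr] add [xamdi,mwn] -> 11 lines: badjq hrdp kqutx gtpb gwiaj sii xamdi mwn vypk sdvvm mal
Hunk 6: at line 3 remove [gtpb,gwiaj,sii] add [ktc] -> 9 lines: badjq hrdp kqutx ktc xamdi mwn vypk sdvvm mal
Final line 1: badjq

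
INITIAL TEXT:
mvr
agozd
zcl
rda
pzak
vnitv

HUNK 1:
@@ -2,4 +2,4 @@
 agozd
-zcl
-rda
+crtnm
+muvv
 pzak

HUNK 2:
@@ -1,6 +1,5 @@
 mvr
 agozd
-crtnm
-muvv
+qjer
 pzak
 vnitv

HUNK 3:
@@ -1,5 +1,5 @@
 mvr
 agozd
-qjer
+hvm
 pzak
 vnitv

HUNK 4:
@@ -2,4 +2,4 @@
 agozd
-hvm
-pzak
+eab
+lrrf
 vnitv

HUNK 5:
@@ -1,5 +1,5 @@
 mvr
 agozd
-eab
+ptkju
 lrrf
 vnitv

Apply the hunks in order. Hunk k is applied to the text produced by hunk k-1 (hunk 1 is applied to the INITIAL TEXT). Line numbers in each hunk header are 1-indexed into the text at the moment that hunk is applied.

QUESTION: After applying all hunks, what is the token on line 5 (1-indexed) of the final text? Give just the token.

Answer: vnitv

Derivation:
Hunk 1: at line 2 remove [zcl,rda] add [crtnm,muvv] -> 6 lines: mvr agozd crtnm muvv pzak vnitv
Hunk 2: at line 1 remove [crtnm,muvv] add [qjer] -> 5 lines: mvr agozd qjer pzak vnitv
Hunk 3: at line 1 remove [qjer] add [hvm] -> 5 lines: mvr agozd hvm pzak vnitv
Hunk 4: at line 2 remove [hvm,pzak] add [eab,lrrf] -> 5 lines: mvr agozd eab lrrf vnitv
Hunk 5: at line 1 remove [eab] add [ptkju] -> 5 lines: mvr agozd ptkju lrrf vnitv
Final line 5: vnitv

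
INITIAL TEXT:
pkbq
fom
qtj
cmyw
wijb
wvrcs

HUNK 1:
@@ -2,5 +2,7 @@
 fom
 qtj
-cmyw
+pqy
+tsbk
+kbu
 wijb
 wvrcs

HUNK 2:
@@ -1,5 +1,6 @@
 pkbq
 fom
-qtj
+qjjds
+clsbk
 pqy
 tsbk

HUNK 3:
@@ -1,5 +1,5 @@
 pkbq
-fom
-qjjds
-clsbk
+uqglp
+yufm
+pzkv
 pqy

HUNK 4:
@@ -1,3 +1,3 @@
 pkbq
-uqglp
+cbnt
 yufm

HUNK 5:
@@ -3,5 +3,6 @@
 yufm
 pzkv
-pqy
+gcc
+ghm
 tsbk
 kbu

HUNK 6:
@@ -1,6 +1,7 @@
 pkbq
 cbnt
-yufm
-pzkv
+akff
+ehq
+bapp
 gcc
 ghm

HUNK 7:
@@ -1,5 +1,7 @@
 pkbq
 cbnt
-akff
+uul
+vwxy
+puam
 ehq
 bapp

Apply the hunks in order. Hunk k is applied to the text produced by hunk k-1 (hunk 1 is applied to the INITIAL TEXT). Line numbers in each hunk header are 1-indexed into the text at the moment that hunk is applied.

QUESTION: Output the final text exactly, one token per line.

Hunk 1: at line 2 remove [cmyw] add [pqy,tsbk,kbu] -> 8 lines: pkbq fom qtj pqy tsbk kbu wijb wvrcs
Hunk 2: at line 1 remove [qtj] add [qjjds,clsbk] -> 9 lines: pkbq fom qjjds clsbk pqy tsbk kbu wijb wvrcs
Hunk 3: at line 1 remove [fom,qjjds,clsbk] add [uqglp,yufm,pzkv] -> 9 lines: pkbq uqglp yufm pzkv pqy tsbk kbu wijb wvrcs
Hunk 4: at line 1 remove [uqglp] add [cbnt] -> 9 lines: pkbq cbnt yufm pzkv pqy tsbk kbu wijb wvrcs
Hunk 5: at line 3 remove [pqy] add [gcc,ghm] -> 10 lines: pkbq cbnt yufm pzkv gcc ghm tsbk kbu wijb wvrcs
Hunk 6: at line 1 remove [yufm,pzkv] add [akff,ehq,bapp] -> 11 lines: pkbq cbnt akff ehq bapp gcc ghm tsbk kbu wijb wvrcs
Hunk 7: at line 1 remove [akff] add [uul,vwxy,puam] -> 13 lines: pkbq cbnt uul vwxy puam ehq bapp gcc ghm tsbk kbu wijb wvrcs

Answer: pkbq
cbnt
uul
vwxy
puam
ehq
bapp
gcc
ghm
tsbk
kbu
wijb
wvrcs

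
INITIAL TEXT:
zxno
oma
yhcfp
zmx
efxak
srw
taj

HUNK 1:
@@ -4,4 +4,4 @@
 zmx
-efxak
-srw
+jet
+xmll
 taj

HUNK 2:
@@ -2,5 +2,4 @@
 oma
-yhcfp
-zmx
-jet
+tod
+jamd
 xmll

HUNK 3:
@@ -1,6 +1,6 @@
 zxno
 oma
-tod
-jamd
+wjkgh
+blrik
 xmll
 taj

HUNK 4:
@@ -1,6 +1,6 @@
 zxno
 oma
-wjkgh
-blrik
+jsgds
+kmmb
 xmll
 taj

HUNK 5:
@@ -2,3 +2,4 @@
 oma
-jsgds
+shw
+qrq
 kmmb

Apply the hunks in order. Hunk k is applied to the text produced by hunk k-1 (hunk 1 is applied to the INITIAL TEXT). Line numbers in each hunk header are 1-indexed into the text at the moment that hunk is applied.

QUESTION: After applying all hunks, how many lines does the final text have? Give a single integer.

Hunk 1: at line 4 remove [efxak,srw] add [jet,xmll] -> 7 lines: zxno oma yhcfp zmx jet xmll taj
Hunk 2: at line 2 remove [yhcfp,zmx,jet] add [tod,jamd] -> 6 lines: zxno oma tod jamd xmll taj
Hunk 3: at line 1 remove [tod,jamd] add [wjkgh,blrik] -> 6 lines: zxno oma wjkgh blrik xmll taj
Hunk 4: at line 1 remove [wjkgh,blrik] add [jsgds,kmmb] -> 6 lines: zxno oma jsgds kmmb xmll taj
Hunk 5: at line 2 remove [jsgds] add [shw,qrq] -> 7 lines: zxno oma shw qrq kmmb xmll taj
Final line count: 7

Answer: 7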